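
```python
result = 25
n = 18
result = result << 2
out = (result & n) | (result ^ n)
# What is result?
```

Answer: 100

Derivation:
Trace (tracking result):
result = 25  # -> result = 25
n = 18  # -> n = 18
result = result << 2  # -> result = 100
out = result & n | result ^ n  # -> out = 118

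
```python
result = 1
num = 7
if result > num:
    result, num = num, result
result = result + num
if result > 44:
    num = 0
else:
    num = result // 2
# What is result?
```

Trace (tracking result):
result = 1  # -> result = 1
num = 7  # -> num = 7
if result > num:  # condition is False
result = result + num  # -> result = 8
if result > 44:  # condition is False
else:
    num = result // 2  # -> num = 4

Answer: 8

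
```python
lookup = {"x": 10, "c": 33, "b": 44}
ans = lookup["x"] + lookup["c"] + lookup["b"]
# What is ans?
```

Trace (tracking ans):
lookup = {'x': 10, 'c': 33, 'b': 44}  # -> lookup = {'x': 10, 'c': 33, 'b': 44}
ans = lookup['x'] + lookup['c'] + lookup['b']  # -> ans = 87

Answer: 87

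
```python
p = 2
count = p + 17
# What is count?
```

Trace (tracking count):
p = 2  # -> p = 2
count = p + 17  # -> count = 19

Answer: 19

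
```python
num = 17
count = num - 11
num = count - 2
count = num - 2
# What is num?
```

Answer: 4

Derivation:
Trace (tracking num):
num = 17  # -> num = 17
count = num - 11  # -> count = 6
num = count - 2  # -> num = 4
count = num - 2  # -> count = 2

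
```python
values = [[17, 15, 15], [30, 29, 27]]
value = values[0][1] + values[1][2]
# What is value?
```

Trace (tracking value):
values = [[17, 15, 15], [30, 29, 27]]  # -> values = [[17, 15, 15], [30, 29, 27]]
value = values[0][1] + values[1][2]  # -> value = 42

Answer: 42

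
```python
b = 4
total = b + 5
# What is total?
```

Trace (tracking total):
b = 4  # -> b = 4
total = b + 5  # -> total = 9

Answer: 9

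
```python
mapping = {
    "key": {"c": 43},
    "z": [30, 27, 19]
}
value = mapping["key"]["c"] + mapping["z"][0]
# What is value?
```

Answer: 73

Derivation:
Trace (tracking value):
mapping = {'key': {'c': 43}, 'z': [30, 27, 19]}  # -> mapping = {'key': {'c': 43}, 'z': [30, 27, 19]}
value = mapping['key']['c'] + mapping['z'][0]  # -> value = 73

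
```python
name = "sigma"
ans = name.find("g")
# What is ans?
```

Answer: 2

Derivation:
Trace (tracking ans):
name = 'sigma'  # -> name = 'sigma'
ans = name.find('g')  # -> ans = 2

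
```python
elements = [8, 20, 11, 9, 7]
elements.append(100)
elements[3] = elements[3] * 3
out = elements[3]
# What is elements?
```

Answer: [8, 20, 11, 27, 7, 100]

Derivation:
Trace (tracking elements):
elements = [8, 20, 11, 9, 7]  # -> elements = [8, 20, 11, 9, 7]
elements.append(100)  # -> elements = [8, 20, 11, 9, 7, 100]
elements[3] = elements[3] * 3  # -> elements = [8, 20, 11, 27, 7, 100]
out = elements[3]  # -> out = 27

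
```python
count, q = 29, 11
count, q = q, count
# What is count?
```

Answer: 11

Derivation:
Trace (tracking count):
count, q = (29, 11)  # -> count = 29, q = 11
count, q = (q, count)  # -> count = 11, q = 29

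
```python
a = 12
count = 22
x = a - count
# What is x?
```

Trace (tracking x):
a = 12  # -> a = 12
count = 22  # -> count = 22
x = a - count  # -> x = -10

Answer: -10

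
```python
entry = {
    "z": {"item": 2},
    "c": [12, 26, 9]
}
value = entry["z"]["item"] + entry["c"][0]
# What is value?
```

Trace (tracking value):
entry = {'z': {'item': 2}, 'c': [12, 26, 9]}  # -> entry = {'z': {'item': 2}, 'c': [12, 26, 9]}
value = entry['z']['item'] + entry['c'][0]  # -> value = 14

Answer: 14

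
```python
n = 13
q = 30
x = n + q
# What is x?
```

Answer: 43

Derivation:
Trace (tracking x):
n = 13  # -> n = 13
q = 30  # -> q = 30
x = n + q  # -> x = 43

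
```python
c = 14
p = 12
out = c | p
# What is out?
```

Answer: 14

Derivation:
Trace (tracking out):
c = 14  # -> c = 14
p = 12  # -> p = 12
out = c | p  # -> out = 14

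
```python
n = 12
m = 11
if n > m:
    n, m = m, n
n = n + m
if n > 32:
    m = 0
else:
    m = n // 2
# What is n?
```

Trace (tracking n):
n = 12  # -> n = 12
m = 11  # -> m = 11
if n > m:  # condition is True
    n, m = (m, n)  # -> n = 11, m = 12
n = n + m  # -> n = 23
if n > 32:  # condition is False
else:
    m = n // 2  # -> m = 11

Answer: 23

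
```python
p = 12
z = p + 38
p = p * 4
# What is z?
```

Trace (tracking z):
p = 12  # -> p = 12
z = p + 38  # -> z = 50
p = p * 4  # -> p = 48

Answer: 50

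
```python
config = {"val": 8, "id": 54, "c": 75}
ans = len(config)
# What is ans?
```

Answer: 3

Derivation:
Trace (tracking ans):
config = {'val': 8, 'id': 54, 'c': 75}  # -> config = {'val': 8, 'id': 54, 'c': 75}
ans = len(config)  # -> ans = 3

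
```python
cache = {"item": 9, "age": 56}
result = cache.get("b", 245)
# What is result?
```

Trace (tracking result):
cache = {'item': 9, 'age': 56}  # -> cache = {'item': 9, 'age': 56}
result = cache.get('b', 245)  # -> result = 245

Answer: 245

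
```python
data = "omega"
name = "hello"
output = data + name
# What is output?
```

Answer: 'omegahello'

Derivation:
Trace (tracking output):
data = 'omega'  # -> data = 'omega'
name = 'hello'  # -> name = 'hello'
output = data + name  # -> output = 'omegahello'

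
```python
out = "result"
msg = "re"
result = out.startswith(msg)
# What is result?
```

Trace (tracking result):
out = 'result'  # -> out = 'result'
msg = 're'  # -> msg = 're'
result = out.startswith(msg)  # -> result = True

Answer: True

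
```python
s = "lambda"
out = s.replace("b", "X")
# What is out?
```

Answer: 'lamXda'

Derivation:
Trace (tracking out):
s = 'lambda'  # -> s = 'lambda'
out = s.replace('b', 'X')  # -> out = 'lamXda'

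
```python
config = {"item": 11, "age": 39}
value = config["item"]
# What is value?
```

Trace (tracking value):
config = {'item': 11, 'age': 39}  # -> config = {'item': 11, 'age': 39}
value = config['item']  # -> value = 11

Answer: 11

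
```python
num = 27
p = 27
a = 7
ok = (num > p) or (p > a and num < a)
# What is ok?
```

Answer: False

Derivation:
Trace (tracking ok):
num = 27  # -> num = 27
p = 27  # -> p = 27
a = 7  # -> a = 7
ok = num > p or (p > a and num < a)  # -> ok = False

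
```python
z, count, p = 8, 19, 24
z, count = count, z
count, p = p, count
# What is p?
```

Trace (tracking p):
z, count, p = (8, 19, 24)  # -> z = 8, count = 19, p = 24
z, count = (count, z)  # -> z = 19, count = 8
count, p = (p, count)  # -> count = 24, p = 8

Answer: 8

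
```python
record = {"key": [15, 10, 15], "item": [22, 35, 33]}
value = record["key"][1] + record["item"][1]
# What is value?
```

Trace (tracking value):
record = {'key': [15, 10, 15], 'item': [22, 35, 33]}  # -> record = {'key': [15, 10, 15], 'item': [22, 35, 33]}
value = record['key'][1] + record['item'][1]  # -> value = 45

Answer: 45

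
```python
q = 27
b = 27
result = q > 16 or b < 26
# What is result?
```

Trace (tracking result):
q = 27  # -> q = 27
b = 27  # -> b = 27
result = q > 16 or b < 26  # -> result = True

Answer: True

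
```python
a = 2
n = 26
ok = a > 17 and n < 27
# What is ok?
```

Trace (tracking ok):
a = 2  # -> a = 2
n = 26  # -> n = 26
ok = a > 17 and n < 27  # -> ok = False

Answer: False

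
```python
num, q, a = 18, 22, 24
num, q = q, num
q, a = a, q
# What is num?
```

Answer: 22

Derivation:
Trace (tracking num):
num, q, a = (18, 22, 24)  # -> num = 18, q = 22, a = 24
num, q = (q, num)  # -> num = 22, q = 18
q, a = (a, q)  # -> q = 24, a = 18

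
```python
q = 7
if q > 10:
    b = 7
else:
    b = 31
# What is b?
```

Answer: 31

Derivation:
Trace (tracking b):
q = 7  # -> q = 7
if q > 10:  # condition is False
else:
    b = 31  # -> b = 31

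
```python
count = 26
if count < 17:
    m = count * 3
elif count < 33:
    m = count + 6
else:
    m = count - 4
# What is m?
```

Answer: 32

Derivation:
Trace (tracking m):
count = 26  # -> count = 26
if count < 17:  # condition is False
elif count < 33:  # condition is True
    m = count + 6  # -> m = 32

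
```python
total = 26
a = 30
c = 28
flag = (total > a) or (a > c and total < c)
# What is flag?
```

Answer: True

Derivation:
Trace (tracking flag):
total = 26  # -> total = 26
a = 30  # -> a = 30
c = 28  # -> c = 28
flag = total > a or (a > c and total < c)  # -> flag = True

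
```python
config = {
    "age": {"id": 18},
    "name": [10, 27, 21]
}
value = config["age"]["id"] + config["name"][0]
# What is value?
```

Trace (tracking value):
config = {'age': {'id': 18}, 'name': [10, 27, 21]}  # -> config = {'age': {'id': 18}, 'name': [10, 27, 21]}
value = config['age']['id'] + config['name'][0]  # -> value = 28

Answer: 28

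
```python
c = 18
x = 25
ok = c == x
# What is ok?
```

Answer: False

Derivation:
Trace (tracking ok):
c = 18  # -> c = 18
x = 25  # -> x = 25
ok = c == x  # -> ok = False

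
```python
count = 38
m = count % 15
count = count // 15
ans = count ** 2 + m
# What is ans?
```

Trace (tracking ans):
count = 38  # -> count = 38
m = count % 15  # -> m = 8
count = count // 15  # -> count = 2
ans = count ** 2 + m  # -> ans = 12

Answer: 12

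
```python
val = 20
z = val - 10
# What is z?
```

Answer: 10

Derivation:
Trace (tracking z):
val = 20  # -> val = 20
z = val - 10  # -> z = 10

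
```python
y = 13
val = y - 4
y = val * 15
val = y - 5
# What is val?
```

Answer: 130

Derivation:
Trace (tracking val):
y = 13  # -> y = 13
val = y - 4  # -> val = 9
y = val * 15  # -> y = 135
val = y - 5  # -> val = 130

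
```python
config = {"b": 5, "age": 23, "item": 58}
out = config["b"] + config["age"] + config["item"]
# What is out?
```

Trace (tracking out):
config = {'b': 5, 'age': 23, 'item': 58}  # -> config = {'b': 5, 'age': 23, 'item': 58}
out = config['b'] + config['age'] + config['item']  # -> out = 86

Answer: 86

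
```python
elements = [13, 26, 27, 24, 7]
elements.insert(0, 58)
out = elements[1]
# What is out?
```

Answer: 13

Derivation:
Trace (tracking out):
elements = [13, 26, 27, 24, 7]  # -> elements = [13, 26, 27, 24, 7]
elements.insert(0, 58)  # -> elements = [58, 13, 26, 27, 24, 7]
out = elements[1]  # -> out = 13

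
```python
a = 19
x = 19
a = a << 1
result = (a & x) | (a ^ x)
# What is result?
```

Answer: 55

Derivation:
Trace (tracking result):
a = 19  # -> a = 19
x = 19  # -> x = 19
a = a << 1  # -> a = 38
result = a & x | a ^ x  # -> result = 55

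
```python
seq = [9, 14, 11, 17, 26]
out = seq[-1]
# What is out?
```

Trace (tracking out):
seq = [9, 14, 11, 17, 26]  # -> seq = [9, 14, 11, 17, 26]
out = seq[-1]  # -> out = 26

Answer: 26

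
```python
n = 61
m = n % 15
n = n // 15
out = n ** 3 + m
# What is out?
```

Trace (tracking out):
n = 61  # -> n = 61
m = n % 15  # -> m = 1
n = n // 15  # -> n = 4
out = n ** 3 + m  # -> out = 65

Answer: 65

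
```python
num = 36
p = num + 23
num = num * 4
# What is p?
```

Trace (tracking p):
num = 36  # -> num = 36
p = num + 23  # -> p = 59
num = num * 4  # -> num = 144

Answer: 59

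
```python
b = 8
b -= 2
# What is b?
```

Trace (tracking b):
b = 8  # -> b = 8
b -= 2  # -> b = 6

Answer: 6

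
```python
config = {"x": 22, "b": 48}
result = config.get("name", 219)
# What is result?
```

Answer: 219

Derivation:
Trace (tracking result):
config = {'x': 22, 'b': 48}  # -> config = {'x': 22, 'b': 48}
result = config.get('name', 219)  # -> result = 219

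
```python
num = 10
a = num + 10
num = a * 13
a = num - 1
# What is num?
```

Trace (tracking num):
num = 10  # -> num = 10
a = num + 10  # -> a = 20
num = a * 13  # -> num = 260
a = num - 1  # -> a = 259

Answer: 260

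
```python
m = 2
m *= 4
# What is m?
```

Answer: 8

Derivation:
Trace (tracking m):
m = 2  # -> m = 2
m *= 4  # -> m = 8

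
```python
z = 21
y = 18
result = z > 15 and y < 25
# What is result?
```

Answer: True

Derivation:
Trace (tracking result):
z = 21  # -> z = 21
y = 18  # -> y = 18
result = z > 15 and y < 25  # -> result = True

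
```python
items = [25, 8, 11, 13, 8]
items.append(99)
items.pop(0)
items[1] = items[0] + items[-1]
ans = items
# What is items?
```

Answer: [8, 107, 13, 8, 99]

Derivation:
Trace (tracking items):
items = [25, 8, 11, 13, 8]  # -> items = [25, 8, 11, 13, 8]
items.append(99)  # -> items = [25, 8, 11, 13, 8, 99]
items.pop(0)  # -> items = [8, 11, 13, 8, 99]
items[1] = items[0] + items[-1]  # -> items = [8, 107, 13, 8, 99]
ans = items  # -> ans = [8, 107, 13, 8, 99]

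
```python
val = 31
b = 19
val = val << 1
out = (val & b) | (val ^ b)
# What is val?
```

Trace (tracking val):
val = 31  # -> val = 31
b = 19  # -> b = 19
val = val << 1  # -> val = 62
out = val & b | val ^ b  # -> out = 63

Answer: 62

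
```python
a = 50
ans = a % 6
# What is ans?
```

Answer: 2

Derivation:
Trace (tracking ans):
a = 50  # -> a = 50
ans = a % 6  # -> ans = 2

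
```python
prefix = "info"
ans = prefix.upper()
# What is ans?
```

Trace (tracking ans):
prefix = 'info'  # -> prefix = 'info'
ans = prefix.upper()  # -> ans = 'INFO'

Answer: 'INFO'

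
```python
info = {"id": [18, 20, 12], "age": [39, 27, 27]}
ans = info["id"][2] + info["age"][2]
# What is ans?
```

Answer: 39

Derivation:
Trace (tracking ans):
info = {'id': [18, 20, 12], 'age': [39, 27, 27]}  # -> info = {'id': [18, 20, 12], 'age': [39, 27, 27]}
ans = info['id'][2] + info['age'][2]  # -> ans = 39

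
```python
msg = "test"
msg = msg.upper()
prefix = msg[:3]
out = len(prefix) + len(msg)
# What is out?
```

Answer: 7

Derivation:
Trace (tracking out):
msg = 'test'  # -> msg = 'test'
msg = msg.upper()  # -> msg = 'TEST'
prefix = msg[:3]  # -> prefix = 'TES'
out = len(prefix) + len(msg)  # -> out = 7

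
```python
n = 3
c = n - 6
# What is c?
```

Answer: -3

Derivation:
Trace (tracking c):
n = 3  # -> n = 3
c = n - 6  # -> c = -3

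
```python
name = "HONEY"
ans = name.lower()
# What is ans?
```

Answer: 'honey'

Derivation:
Trace (tracking ans):
name = 'HONEY'  # -> name = 'HONEY'
ans = name.lower()  # -> ans = 'honey'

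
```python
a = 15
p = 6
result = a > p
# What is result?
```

Answer: True

Derivation:
Trace (tracking result):
a = 15  # -> a = 15
p = 6  # -> p = 6
result = a > p  # -> result = True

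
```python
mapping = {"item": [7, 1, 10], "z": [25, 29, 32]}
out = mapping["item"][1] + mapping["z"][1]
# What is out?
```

Trace (tracking out):
mapping = {'item': [7, 1, 10], 'z': [25, 29, 32]}  # -> mapping = {'item': [7, 1, 10], 'z': [25, 29, 32]}
out = mapping['item'][1] + mapping['z'][1]  # -> out = 30

Answer: 30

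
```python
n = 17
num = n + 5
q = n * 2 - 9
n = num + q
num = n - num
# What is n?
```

Answer: 47

Derivation:
Trace (tracking n):
n = 17  # -> n = 17
num = n + 5  # -> num = 22
q = n * 2 - 9  # -> q = 25
n = num + q  # -> n = 47
num = n - num  # -> num = 25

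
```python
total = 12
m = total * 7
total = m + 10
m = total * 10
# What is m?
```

Trace (tracking m):
total = 12  # -> total = 12
m = total * 7  # -> m = 84
total = m + 10  # -> total = 94
m = total * 10  # -> m = 940

Answer: 940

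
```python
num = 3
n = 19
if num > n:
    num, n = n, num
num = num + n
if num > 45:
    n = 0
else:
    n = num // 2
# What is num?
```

Trace (tracking num):
num = 3  # -> num = 3
n = 19  # -> n = 19
if num > n:  # condition is False
num = num + n  # -> num = 22
if num > 45:  # condition is False
else:
    n = num // 2  # -> n = 11

Answer: 22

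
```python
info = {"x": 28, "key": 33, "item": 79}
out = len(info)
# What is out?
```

Trace (tracking out):
info = {'x': 28, 'key': 33, 'item': 79}  # -> info = {'x': 28, 'key': 33, 'item': 79}
out = len(info)  # -> out = 3

Answer: 3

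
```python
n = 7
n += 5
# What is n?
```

Answer: 12

Derivation:
Trace (tracking n):
n = 7  # -> n = 7
n += 5  # -> n = 12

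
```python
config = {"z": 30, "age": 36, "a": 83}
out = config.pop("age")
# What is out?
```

Trace (tracking out):
config = {'z': 30, 'age': 36, 'a': 83}  # -> config = {'z': 30, 'age': 36, 'a': 83}
out = config.pop('age')  # -> out = 36

Answer: 36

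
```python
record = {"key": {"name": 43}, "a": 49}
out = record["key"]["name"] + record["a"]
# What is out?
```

Answer: 92

Derivation:
Trace (tracking out):
record = {'key': {'name': 43}, 'a': 49}  # -> record = {'key': {'name': 43}, 'a': 49}
out = record['key']['name'] + record['a']  # -> out = 92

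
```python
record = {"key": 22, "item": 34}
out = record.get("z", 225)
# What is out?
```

Answer: 225

Derivation:
Trace (tracking out):
record = {'key': 22, 'item': 34}  # -> record = {'key': 22, 'item': 34}
out = record.get('z', 225)  # -> out = 225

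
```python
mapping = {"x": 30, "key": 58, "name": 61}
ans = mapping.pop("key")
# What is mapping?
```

Answer: {'x': 30, 'name': 61}

Derivation:
Trace (tracking mapping):
mapping = {'x': 30, 'key': 58, 'name': 61}  # -> mapping = {'x': 30, 'key': 58, 'name': 61}
ans = mapping.pop('key')  # -> ans = 58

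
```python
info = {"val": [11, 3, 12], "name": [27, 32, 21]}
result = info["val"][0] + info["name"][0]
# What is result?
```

Trace (tracking result):
info = {'val': [11, 3, 12], 'name': [27, 32, 21]}  # -> info = {'val': [11, 3, 12], 'name': [27, 32, 21]}
result = info['val'][0] + info['name'][0]  # -> result = 38

Answer: 38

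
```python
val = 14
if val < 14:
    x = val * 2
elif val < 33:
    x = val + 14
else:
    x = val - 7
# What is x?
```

Answer: 28

Derivation:
Trace (tracking x):
val = 14  # -> val = 14
if val < 14:  # condition is False
elif val < 33:  # condition is True
    x = val + 14  # -> x = 28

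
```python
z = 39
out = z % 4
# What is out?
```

Trace (tracking out):
z = 39  # -> z = 39
out = z % 4  # -> out = 3

Answer: 3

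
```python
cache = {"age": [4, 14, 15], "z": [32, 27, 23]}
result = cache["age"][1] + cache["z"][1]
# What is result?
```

Answer: 41

Derivation:
Trace (tracking result):
cache = {'age': [4, 14, 15], 'z': [32, 27, 23]}  # -> cache = {'age': [4, 14, 15], 'z': [32, 27, 23]}
result = cache['age'][1] + cache['z'][1]  # -> result = 41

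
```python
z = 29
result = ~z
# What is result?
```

Trace (tracking result):
z = 29  # -> z = 29
result = ~z  # -> result = -30

Answer: -30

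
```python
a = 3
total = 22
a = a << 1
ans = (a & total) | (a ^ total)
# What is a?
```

Trace (tracking a):
a = 3  # -> a = 3
total = 22  # -> total = 22
a = a << 1  # -> a = 6
ans = a & total | a ^ total  # -> ans = 22

Answer: 6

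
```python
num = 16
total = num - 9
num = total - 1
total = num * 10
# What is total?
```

Trace (tracking total):
num = 16  # -> num = 16
total = num - 9  # -> total = 7
num = total - 1  # -> num = 6
total = num * 10  # -> total = 60

Answer: 60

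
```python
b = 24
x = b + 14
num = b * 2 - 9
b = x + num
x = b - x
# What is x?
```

Answer: 39

Derivation:
Trace (tracking x):
b = 24  # -> b = 24
x = b + 14  # -> x = 38
num = b * 2 - 9  # -> num = 39
b = x + num  # -> b = 77
x = b - x  # -> x = 39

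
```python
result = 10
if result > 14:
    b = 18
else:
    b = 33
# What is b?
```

Trace (tracking b):
result = 10  # -> result = 10
if result > 14:  # condition is False
else:
    b = 33  # -> b = 33

Answer: 33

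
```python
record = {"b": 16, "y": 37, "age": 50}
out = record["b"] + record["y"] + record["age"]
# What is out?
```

Answer: 103

Derivation:
Trace (tracking out):
record = {'b': 16, 'y': 37, 'age': 50}  # -> record = {'b': 16, 'y': 37, 'age': 50}
out = record['b'] + record['y'] + record['age']  # -> out = 103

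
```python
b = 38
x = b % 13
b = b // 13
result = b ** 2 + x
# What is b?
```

Answer: 2

Derivation:
Trace (tracking b):
b = 38  # -> b = 38
x = b % 13  # -> x = 12
b = b // 13  # -> b = 2
result = b ** 2 + x  # -> result = 16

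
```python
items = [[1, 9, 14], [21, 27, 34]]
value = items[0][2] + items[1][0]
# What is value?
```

Answer: 35

Derivation:
Trace (tracking value):
items = [[1, 9, 14], [21, 27, 34]]  # -> items = [[1, 9, 14], [21, 27, 34]]
value = items[0][2] + items[1][0]  # -> value = 35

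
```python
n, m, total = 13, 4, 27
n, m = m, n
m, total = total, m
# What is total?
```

Answer: 13

Derivation:
Trace (tracking total):
n, m, total = (13, 4, 27)  # -> n = 13, m = 4, total = 27
n, m = (m, n)  # -> n = 4, m = 13
m, total = (total, m)  # -> m = 27, total = 13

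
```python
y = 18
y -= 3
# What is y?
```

Trace (tracking y):
y = 18  # -> y = 18
y -= 3  # -> y = 15

Answer: 15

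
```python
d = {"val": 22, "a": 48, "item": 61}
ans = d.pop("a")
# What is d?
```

Trace (tracking d):
d = {'val': 22, 'a': 48, 'item': 61}  # -> d = {'val': 22, 'a': 48, 'item': 61}
ans = d.pop('a')  # -> ans = 48

Answer: {'val': 22, 'item': 61}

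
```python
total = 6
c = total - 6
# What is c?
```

Answer: 0

Derivation:
Trace (tracking c):
total = 6  # -> total = 6
c = total - 6  # -> c = 0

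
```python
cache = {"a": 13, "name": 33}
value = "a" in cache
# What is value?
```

Answer: True

Derivation:
Trace (tracking value):
cache = {'a': 13, 'name': 33}  # -> cache = {'a': 13, 'name': 33}
value = 'a' in cache  # -> value = True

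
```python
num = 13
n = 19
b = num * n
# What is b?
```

Trace (tracking b):
num = 13  # -> num = 13
n = 19  # -> n = 19
b = num * n  # -> b = 247

Answer: 247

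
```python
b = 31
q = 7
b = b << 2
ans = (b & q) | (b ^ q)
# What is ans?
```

Trace (tracking ans):
b = 31  # -> b = 31
q = 7  # -> q = 7
b = b << 2  # -> b = 124
ans = b & q | b ^ q  # -> ans = 127

Answer: 127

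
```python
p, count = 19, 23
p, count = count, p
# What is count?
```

Trace (tracking count):
p, count = (19, 23)  # -> p = 19, count = 23
p, count = (count, p)  # -> p = 23, count = 19

Answer: 19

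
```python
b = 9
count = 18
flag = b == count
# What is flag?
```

Answer: False

Derivation:
Trace (tracking flag):
b = 9  # -> b = 9
count = 18  # -> count = 18
flag = b == count  # -> flag = False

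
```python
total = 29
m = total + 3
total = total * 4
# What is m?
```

Trace (tracking m):
total = 29  # -> total = 29
m = total + 3  # -> m = 32
total = total * 4  # -> total = 116

Answer: 32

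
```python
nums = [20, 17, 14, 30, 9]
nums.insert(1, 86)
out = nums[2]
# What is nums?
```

Answer: [20, 86, 17, 14, 30, 9]

Derivation:
Trace (tracking nums):
nums = [20, 17, 14, 30, 9]  # -> nums = [20, 17, 14, 30, 9]
nums.insert(1, 86)  # -> nums = [20, 86, 17, 14, 30, 9]
out = nums[2]  # -> out = 17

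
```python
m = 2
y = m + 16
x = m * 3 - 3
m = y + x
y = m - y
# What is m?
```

Answer: 21

Derivation:
Trace (tracking m):
m = 2  # -> m = 2
y = m + 16  # -> y = 18
x = m * 3 - 3  # -> x = 3
m = y + x  # -> m = 21
y = m - y  # -> y = 3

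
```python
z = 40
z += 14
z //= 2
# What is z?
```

Answer: 27

Derivation:
Trace (tracking z):
z = 40  # -> z = 40
z += 14  # -> z = 54
z //= 2  # -> z = 27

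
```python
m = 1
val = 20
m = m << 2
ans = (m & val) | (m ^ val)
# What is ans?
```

Answer: 20

Derivation:
Trace (tracking ans):
m = 1  # -> m = 1
val = 20  # -> val = 20
m = m << 2  # -> m = 4
ans = m & val | m ^ val  # -> ans = 20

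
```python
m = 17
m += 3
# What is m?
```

Trace (tracking m):
m = 17  # -> m = 17
m += 3  # -> m = 20

Answer: 20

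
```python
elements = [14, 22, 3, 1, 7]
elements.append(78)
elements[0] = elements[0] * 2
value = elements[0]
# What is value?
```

Answer: 28

Derivation:
Trace (tracking value):
elements = [14, 22, 3, 1, 7]  # -> elements = [14, 22, 3, 1, 7]
elements.append(78)  # -> elements = [14, 22, 3, 1, 7, 78]
elements[0] = elements[0] * 2  # -> elements = [28, 22, 3, 1, 7, 78]
value = elements[0]  # -> value = 28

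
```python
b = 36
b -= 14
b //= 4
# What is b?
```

Trace (tracking b):
b = 36  # -> b = 36
b -= 14  # -> b = 22
b //= 4  # -> b = 5

Answer: 5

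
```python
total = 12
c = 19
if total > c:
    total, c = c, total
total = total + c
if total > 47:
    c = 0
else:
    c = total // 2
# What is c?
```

Trace (tracking c):
total = 12  # -> total = 12
c = 19  # -> c = 19
if total > c:  # condition is False
total = total + c  # -> total = 31
if total > 47:  # condition is False
else:
    c = total // 2  # -> c = 15

Answer: 15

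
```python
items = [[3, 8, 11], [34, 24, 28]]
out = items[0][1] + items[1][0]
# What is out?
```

Trace (tracking out):
items = [[3, 8, 11], [34, 24, 28]]  # -> items = [[3, 8, 11], [34, 24, 28]]
out = items[0][1] + items[1][0]  # -> out = 42

Answer: 42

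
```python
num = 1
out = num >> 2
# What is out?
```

Trace (tracking out):
num = 1  # -> num = 1
out = num >> 2  # -> out = 0

Answer: 0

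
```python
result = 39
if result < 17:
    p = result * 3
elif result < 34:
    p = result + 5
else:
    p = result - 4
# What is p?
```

Trace (tracking p):
result = 39  # -> result = 39
if result < 17:  # condition is False
elif result < 34:  # condition is False
else:
    p = result - 4  # -> p = 35

Answer: 35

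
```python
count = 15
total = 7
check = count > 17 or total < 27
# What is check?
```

Answer: True

Derivation:
Trace (tracking check):
count = 15  # -> count = 15
total = 7  # -> total = 7
check = count > 17 or total < 27  # -> check = True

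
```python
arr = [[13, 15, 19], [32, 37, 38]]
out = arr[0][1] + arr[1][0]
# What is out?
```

Answer: 47

Derivation:
Trace (tracking out):
arr = [[13, 15, 19], [32, 37, 38]]  # -> arr = [[13, 15, 19], [32, 37, 38]]
out = arr[0][1] + arr[1][0]  # -> out = 47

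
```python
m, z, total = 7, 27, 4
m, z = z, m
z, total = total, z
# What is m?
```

Trace (tracking m):
m, z, total = (7, 27, 4)  # -> m = 7, z = 27, total = 4
m, z = (z, m)  # -> m = 27, z = 7
z, total = (total, z)  # -> z = 4, total = 7

Answer: 27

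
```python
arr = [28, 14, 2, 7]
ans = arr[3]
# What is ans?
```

Answer: 7

Derivation:
Trace (tracking ans):
arr = [28, 14, 2, 7]  # -> arr = [28, 14, 2, 7]
ans = arr[3]  # -> ans = 7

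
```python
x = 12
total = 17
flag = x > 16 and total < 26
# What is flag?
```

Trace (tracking flag):
x = 12  # -> x = 12
total = 17  # -> total = 17
flag = x > 16 and total < 26  # -> flag = False

Answer: False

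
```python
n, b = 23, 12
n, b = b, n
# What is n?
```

Trace (tracking n):
n, b = (23, 12)  # -> n = 23, b = 12
n, b = (b, n)  # -> n = 12, b = 23

Answer: 12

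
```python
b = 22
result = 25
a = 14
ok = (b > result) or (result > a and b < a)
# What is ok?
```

Answer: False

Derivation:
Trace (tracking ok):
b = 22  # -> b = 22
result = 25  # -> result = 25
a = 14  # -> a = 14
ok = b > result or (result > a and b < a)  # -> ok = False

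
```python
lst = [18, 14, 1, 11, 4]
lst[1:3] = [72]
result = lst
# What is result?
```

Trace (tracking result):
lst = [18, 14, 1, 11, 4]  # -> lst = [18, 14, 1, 11, 4]
lst[1:3] = [72]  # -> lst = [18, 72, 11, 4]
result = lst  # -> result = [18, 72, 11, 4]

Answer: [18, 72, 11, 4]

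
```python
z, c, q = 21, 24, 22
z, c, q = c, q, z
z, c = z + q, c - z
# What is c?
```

Answer: -2

Derivation:
Trace (tracking c):
z, c, q = (21, 24, 22)  # -> z = 21, c = 24, q = 22
z, c, q = (c, q, z)  # -> z = 24, c = 22, q = 21
z, c = (z + q, c - z)  # -> z = 45, c = -2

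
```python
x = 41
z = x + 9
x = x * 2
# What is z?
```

Answer: 50

Derivation:
Trace (tracking z):
x = 41  # -> x = 41
z = x + 9  # -> z = 50
x = x * 2  # -> x = 82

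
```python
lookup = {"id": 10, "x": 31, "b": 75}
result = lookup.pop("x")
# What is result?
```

Trace (tracking result):
lookup = {'id': 10, 'x': 31, 'b': 75}  # -> lookup = {'id': 10, 'x': 31, 'b': 75}
result = lookup.pop('x')  # -> result = 31

Answer: 31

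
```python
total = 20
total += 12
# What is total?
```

Answer: 32

Derivation:
Trace (tracking total):
total = 20  # -> total = 20
total += 12  # -> total = 32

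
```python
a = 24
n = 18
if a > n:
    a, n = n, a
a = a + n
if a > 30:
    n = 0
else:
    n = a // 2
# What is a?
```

Trace (tracking a):
a = 24  # -> a = 24
n = 18  # -> n = 18
if a > n:  # condition is True
    a, n = (n, a)  # -> a = 18, n = 24
a = a + n  # -> a = 42
if a > 30:  # condition is True
    n = 0  # -> n = 0

Answer: 42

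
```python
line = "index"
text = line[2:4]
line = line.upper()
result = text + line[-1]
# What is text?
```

Answer: 'de'

Derivation:
Trace (tracking text):
line = 'index'  # -> line = 'index'
text = line[2:4]  # -> text = 'de'
line = line.upper()  # -> line = 'INDEX'
result = text + line[-1]  # -> result = 'deX'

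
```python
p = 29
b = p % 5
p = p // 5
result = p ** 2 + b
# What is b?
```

Trace (tracking b):
p = 29  # -> p = 29
b = p % 5  # -> b = 4
p = p // 5  # -> p = 5
result = p ** 2 + b  # -> result = 29

Answer: 4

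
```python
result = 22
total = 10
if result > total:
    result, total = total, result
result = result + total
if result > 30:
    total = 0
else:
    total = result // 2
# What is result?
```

Answer: 32

Derivation:
Trace (tracking result):
result = 22  # -> result = 22
total = 10  # -> total = 10
if result > total:  # condition is True
    result, total = (total, result)  # -> result = 10, total = 22
result = result + total  # -> result = 32
if result > 30:  # condition is True
    total = 0  # -> total = 0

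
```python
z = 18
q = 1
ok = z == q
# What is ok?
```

Answer: False

Derivation:
Trace (tracking ok):
z = 18  # -> z = 18
q = 1  # -> q = 1
ok = z == q  # -> ok = False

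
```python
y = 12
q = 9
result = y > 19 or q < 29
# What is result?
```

Answer: True

Derivation:
Trace (tracking result):
y = 12  # -> y = 12
q = 9  # -> q = 9
result = y > 19 or q < 29  # -> result = True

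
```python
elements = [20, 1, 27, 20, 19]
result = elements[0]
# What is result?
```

Answer: 20

Derivation:
Trace (tracking result):
elements = [20, 1, 27, 20, 19]  # -> elements = [20, 1, 27, 20, 19]
result = elements[0]  # -> result = 20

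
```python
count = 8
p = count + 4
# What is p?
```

Answer: 12

Derivation:
Trace (tracking p):
count = 8  # -> count = 8
p = count + 4  # -> p = 12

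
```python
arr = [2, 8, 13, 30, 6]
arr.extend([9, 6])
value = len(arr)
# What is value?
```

Answer: 7

Derivation:
Trace (tracking value):
arr = [2, 8, 13, 30, 6]  # -> arr = [2, 8, 13, 30, 6]
arr.extend([9, 6])  # -> arr = [2, 8, 13, 30, 6, 9, 6]
value = len(arr)  # -> value = 7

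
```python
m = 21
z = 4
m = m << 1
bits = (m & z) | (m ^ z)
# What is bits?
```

Trace (tracking bits):
m = 21  # -> m = 21
z = 4  # -> z = 4
m = m << 1  # -> m = 42
bits = m & z | m ^ z  # -> bits = 46

Answer: 46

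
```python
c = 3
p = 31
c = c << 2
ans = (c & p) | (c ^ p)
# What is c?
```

Trace (tracking c):
c = 3  # -> c = 3
p = 31  # -> p = 31
c = c << 2  # -> c = 12
ans = c & p | c ^ p  # -> ans = 31

Answer: 12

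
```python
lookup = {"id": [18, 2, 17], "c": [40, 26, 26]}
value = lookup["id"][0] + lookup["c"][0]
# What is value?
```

Answer: 58

Derivation:
Trace (tracking value):
lookup = {'id': [18, 2, 17], 'c': [40, 26, 26]}  # -> lookup = {'id': [18, 2, 17], 'c': [40, 26, 26]}
value = lookup['id'][0] + lookup['c'][0]  # -> value = 58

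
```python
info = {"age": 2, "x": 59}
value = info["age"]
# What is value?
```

Answer: 2

Derivation:
Trace (tracking value):
info = {'age': 2, 'x': 59}  # -> info = {'age': 2, 'x': 59}
value = info['age']  # -> value = 2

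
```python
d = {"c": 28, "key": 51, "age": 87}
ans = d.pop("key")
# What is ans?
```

Answer: 51

Derivation:
Trace (tracking ans):
d = {'c': 28, 'key': 51, 'age': 87}  # -> d = {'c': 28, 'key': 51, 'age': 87}
ans = d.pop('key')  # -> ans = 51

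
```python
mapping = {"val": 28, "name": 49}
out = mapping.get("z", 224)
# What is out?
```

Trace (tracking out):
mapping = {'val': 28, 'name': 49}  # -> mapping = {'val': 28, 'name': 49}
out = mapping.get('z', 224)  # -> out = 224

Answer: 224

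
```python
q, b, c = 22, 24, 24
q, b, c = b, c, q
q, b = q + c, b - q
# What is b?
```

Trace (tracking b):
q, b, c = (22, 24, 24)  # -> q = 22, b = 24, c = 24
q, b, c = (b, c, q)  # -> q = 24, b = 24, c = 22
q, b = (q + c, b - q)  # -> q = 46, b = 0

Answer: 0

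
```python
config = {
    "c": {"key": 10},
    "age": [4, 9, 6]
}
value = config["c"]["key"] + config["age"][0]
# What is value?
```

Trace (tracking value):
config = {'c': {'key': 10}, 'age': [4, 9, 6]}  # -> config = {'c': {'key': 10}, 'age': [4, 9, 6]}
value = config['c']['key'] + config['age'][0]  # -> value = 14

Answer: 14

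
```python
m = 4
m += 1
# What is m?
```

Answer: 5

Derivation:
Trace (tracking m):
m = 4  # -> m = 4
m += 1  # -> m = 5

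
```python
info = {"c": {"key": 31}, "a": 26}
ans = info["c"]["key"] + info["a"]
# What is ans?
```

Trace (tracking ans):
info = {'c': {'key': 31}, 'a': 26}  # -> info = {'c': {'key': 31}, 'a': 26}
ans = info['c']['key'] + info['a']  # -> ans = 57

Answer: 57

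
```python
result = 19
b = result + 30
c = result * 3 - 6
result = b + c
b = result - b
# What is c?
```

Answer: 51

Derivation:
Trace (tracking c):
result = 19  # -> result = 19
b = result + 30  # -> b = 49
c = result * 3 - 6  # -> c = 51
result = b + c  # -> result = 100
b = result - b  # -> b = 51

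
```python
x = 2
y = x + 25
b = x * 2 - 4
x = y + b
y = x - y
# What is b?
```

Trace (tracking b):
x = 2  # -> x = 2
y = x + 25  # -> y = 27
b = x * 2 - 4  # -> b = 0
x = y + b  # -> x = 27
y = x - y  # -> y = 0

Answer: 0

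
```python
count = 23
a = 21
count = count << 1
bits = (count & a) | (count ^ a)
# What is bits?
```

Trace (tracking bits):
count = 23  # -> count = 23
a = 21  # -> a = 21
count = count << 1  # -> count = 46
bits = count & a | count ^ a  # -> bits = 63

Answer: 63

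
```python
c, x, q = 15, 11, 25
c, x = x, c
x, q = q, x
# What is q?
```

Trace (tracking q):
c, x, q = (15, 11, 25)  # -> c = 15, x = 11, q = 25
c, x = (x, c)  # -> c = 11, x = 15
x, q = (q, x)  # -> x = 25, q = 15

Answer: 15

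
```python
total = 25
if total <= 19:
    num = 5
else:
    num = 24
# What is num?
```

Trace (tracking num):
total = 25  # -> total = 25
if total <= 19:  # condition is False
else:
    num = 24  # -> num = 24

Answer: 24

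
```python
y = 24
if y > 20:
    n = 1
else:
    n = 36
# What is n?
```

Trace (tracking n):
y = 24  # -> y = 24
if y > 20:  # condition is True
    n = 1  # -> n = 1

Answer: 1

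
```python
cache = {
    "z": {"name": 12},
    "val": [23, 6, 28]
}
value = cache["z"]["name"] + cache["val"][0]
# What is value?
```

Answer: 35

Derivation:
Trace (tracking value):
cache = {'z': {'name': 12}, 'val': [23, 6, 28]}  # -> cache = {'z': {'name': 12}, 'val': [23, 6, 28]}
value = cache['z']['name'] + cache['val'][0]  # -> value = 35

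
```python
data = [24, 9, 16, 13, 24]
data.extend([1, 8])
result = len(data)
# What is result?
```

Trace (tracking result):
data = [24, 9, 16, 13, 24]  # -> data = [24, 9, 16, 13, 24]
data.extend([1, 8])  # -> data = [24, 9, 16, 13, 24, 1, 8]
result = len(data)  # -> result = 7

Answer: 7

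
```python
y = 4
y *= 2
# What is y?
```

Answer: 8

Derivation:
Trace (tracking y):
y = 4  # -> y = 4
y *= 2  # -> y = 8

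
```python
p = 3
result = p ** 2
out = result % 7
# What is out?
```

Answer: 2

Derivation:
Trace (tracking out):
p = 3  # -> p = 3
result = p ** 2  # -> result = 9
out = result % 7  # -> out = 2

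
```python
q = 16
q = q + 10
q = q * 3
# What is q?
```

Trace (tracking q):
q = 16  # -> q = 16
q = q + 10  # -> q = 26
q = q * 3  # -> q = 78

Answer: 78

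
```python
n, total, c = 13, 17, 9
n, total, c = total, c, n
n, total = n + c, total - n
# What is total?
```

Answer: -8

Derivation:
Trace (tracking total):
n, total, c = (13, 17, 9)  # -> n = 13, total = 17, c = 9
n, total, c = (total, c, n)  # -> n = 17, total = 9, c = 13
n, total = (n + c, total - n)  # -> n = 30, total = -8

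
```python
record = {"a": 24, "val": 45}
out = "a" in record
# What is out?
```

Answer: True

Derivation:
Trace (tracking out):
record = {'a': 24, 'val': 45}  # -> record = {'a': 24, 'val': 45}
out = 'a' in record  # -> out = True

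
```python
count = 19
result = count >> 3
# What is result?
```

Trace (tracking result):
count = 19  # -> count = 19
result = count >> 3  # -> result = 2

Answer: 2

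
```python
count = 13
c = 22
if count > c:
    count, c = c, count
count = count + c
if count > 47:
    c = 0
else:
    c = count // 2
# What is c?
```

Trace (tracking c):
count = 13  # -> count = 13
c = 22  # -> c = 22
if count > c:  # condition is False
count = count + c  # -> count = 35
if count > 47:  # condition is False
else:
    c = count // 2  # -> c = 17

Answer: 17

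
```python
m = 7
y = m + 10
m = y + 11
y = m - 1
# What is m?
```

Answer: 28

Derivation:
Trace (tracking m):
m = 7  # -> m = 7
y = m + 10  # -> y = 17
m = y + 11  # -> m = 28
y = m - 1  # -> y = 27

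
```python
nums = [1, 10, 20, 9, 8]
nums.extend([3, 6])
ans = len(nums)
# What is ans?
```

Trace (tracking ans):
nums = [1, 10, 20, 9, 8]  # -> nums = [1, 10, 20, 9, 8]
nums.extend([3, 6])  # -> nums = [1, 10, 20, 9, 8, 3, 6]
ans = len(nums)  # -> ans = 7

Answer: 7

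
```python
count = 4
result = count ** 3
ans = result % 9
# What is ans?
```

Trace (tracking ans):
count = 4  # -> count = 4
result = count ** 3  # -> result = 64
ans = result % 9  # -> ans = 1

Answer: 1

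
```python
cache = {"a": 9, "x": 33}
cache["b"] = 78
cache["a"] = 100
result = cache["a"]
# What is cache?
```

Trace (tracking cache):
cache = {'a': 9, 'x': 33}  # -> cache = {'a': 9, 'x': 33}
cache['b'] = 78  # -> cache = {'a': 9, 'x': 33, 'b': 78}
cache['a'] = 100  # -> cache = {'a': 100, 'x': 33, 'b': 78}
result = cache['a']  # -> result = 100

Answer: {'a': 100, 'x': 33, 'b': 78}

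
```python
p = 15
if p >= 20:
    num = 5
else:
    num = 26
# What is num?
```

Trace (tracking num):
p = 15  # -> p = 15
if p >= 20:  # condition is False
else:
    num = 26  # -> num = 26

Answer: 26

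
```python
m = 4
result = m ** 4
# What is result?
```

Answer: 256

Derivation:
Trace (tracking result):
m = 4  # -> m = 4
result = m ** 4  # -> result = 256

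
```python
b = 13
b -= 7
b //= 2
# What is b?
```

Trace (tracking b):
b = 13  # -> b = 13
b -= 7  # -> b = 6
b //= 2  # -> b = 3

Answer: 3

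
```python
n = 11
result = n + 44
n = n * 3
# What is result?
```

Trace (tracking result):
n = 11  # -> n = 11
result = n + 44  # -> result = 55
n = n * 3  # -> n = 33

Answer: 55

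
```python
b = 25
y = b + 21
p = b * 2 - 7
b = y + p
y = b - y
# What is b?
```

Trace (tracking b):
b = 25  # -> b = 25
y = b + 21  # -> y = 46
p = b * 2 - 7  # -> p = 43
b = y + p  # -> b = 89
y = b - y  # -> y = 43

Answer: 89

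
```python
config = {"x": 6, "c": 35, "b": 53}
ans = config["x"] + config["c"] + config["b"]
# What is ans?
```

Trace (tracking ans):
config = {'x': 6, 'c': 35, 'b': 53}  # -> config = {'x': 6, 'c': 35, 'b': 53}
ans = config['x'] + config['c'] + config['b']  # -> ans = 94

Answer: 94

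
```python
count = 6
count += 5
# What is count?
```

Trace (tracking count):
count = 6  # -> count = 6
count += 5  # -> count = 11

Answer: 11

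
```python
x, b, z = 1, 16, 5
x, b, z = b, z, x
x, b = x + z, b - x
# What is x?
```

Answer: 17

Derivation:
Trace (tracking x):
x, b, z = (1, 16, 5)  # -> x = 1, b = 16, z = 5
x, b, z = (b, z, x)  # -> x = 16, b = 5, z = 1
x, b = (x + z, b - x)  # -> x = 17, b = -11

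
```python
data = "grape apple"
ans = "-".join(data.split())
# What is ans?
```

Answer: 'grape-apple'

Derivation:
Trace (tracking ans):
data = 'grape apple'  # -> data = 'grape apple'
ans = '-'.join(data.split())  # -> ans = 'grape-apple'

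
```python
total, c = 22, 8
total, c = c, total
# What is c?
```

Trace (tracking c):
total, c = (22, 8)  # -> total = 22, c = 8
total, c = (c, total)  # -> total = 8, c = 22

Answer: 22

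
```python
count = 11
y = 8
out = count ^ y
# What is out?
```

Trace (tracking out):
count = 11  # -> count = 11
y = 8  # -> y = 8
out = count ^ y  # -> out = 3

Answer: 3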